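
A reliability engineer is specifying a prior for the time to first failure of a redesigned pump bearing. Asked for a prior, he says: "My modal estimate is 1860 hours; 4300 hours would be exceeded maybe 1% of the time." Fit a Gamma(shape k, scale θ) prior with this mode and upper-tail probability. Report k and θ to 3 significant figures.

Gamma(k,θ) with k>1 has mode (k−1)θ, so θ = 1860/(k−1).
Need P(X < 4300) = 0.99 with θ tied to k this way. Start at k = 2, θ = 1860: P(X<4300) ≈ 0.672.
Too low — raise k to concentrate. Iterating converges to k ≈ 7.8.
Then θ = 1860/(7.8−1) ≈ 274.

k ≈ 7.8, θ ≈ 274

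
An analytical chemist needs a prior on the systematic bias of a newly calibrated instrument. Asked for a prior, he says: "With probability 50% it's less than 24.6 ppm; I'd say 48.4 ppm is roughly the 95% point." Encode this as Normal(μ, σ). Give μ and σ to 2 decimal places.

For Normal(μ,σ), the p-quantile is μ + z_p·σ. Here z_{0.5} = 0, z_{0.95} = 1.645.
So 24.6 = μ + 0σ and 48.4 = μ + 1.645σ.
Subtracting: σ = (48.4 − 24.6)/(1.645 − (0)) = 14.47.
Then μ = 24.6 − (0)·14.47 = 24.60.

μ = 24.60, σ = 14.47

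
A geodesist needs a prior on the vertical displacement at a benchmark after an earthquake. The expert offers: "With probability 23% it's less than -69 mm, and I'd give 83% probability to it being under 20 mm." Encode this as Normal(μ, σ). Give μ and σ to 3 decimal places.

μ = -30.160, σ = 52.569

For Normal(μ,σ), the p-quantile is μ + z_p·σ. Here z_{0.23} = -0.7388, z_{0.83} = 0.9542.
So -69 = μ − 0.7388σ and 20 = μ + 0.9542σ.
Subtracting: σ = (20 − -69)/(0.9542 − (-0.7388)) = 52.569.
Then μ = -69 − (-0.7388)·52.569 = -30.160.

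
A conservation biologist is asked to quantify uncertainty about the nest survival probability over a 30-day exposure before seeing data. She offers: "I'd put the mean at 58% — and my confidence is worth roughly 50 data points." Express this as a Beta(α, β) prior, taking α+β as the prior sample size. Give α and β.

Under the effective-sample-size interpretation, Beta(α, β) has prior mean α/(α+β) and prior sample size α+β.
So α+β = 50 and α/(α+β) = 0.58, giving α = 0.58·50 = 29 and β = 50 − 29 = 21.

α = 29, β = 21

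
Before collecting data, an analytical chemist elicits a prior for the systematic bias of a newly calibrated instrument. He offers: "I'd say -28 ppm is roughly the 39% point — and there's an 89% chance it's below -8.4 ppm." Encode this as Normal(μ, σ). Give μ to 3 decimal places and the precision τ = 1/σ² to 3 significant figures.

μ = -24.364, τ = 0.0059

For Normal(μ,σ), the p-quantile is μ + z_p·σ. Here z_{0.39} = -0.2793, z_{0.89} = 1.227.
So -28 = μ − 0.2793σ and -8.4 = μ + 1.227σ.
Subtracting: σ = (-8.4 − -28)/(1.227 − (-0.2793)) = 13.016.
Then μ = -28 − (-0.2793)·13.016 = -24.364.
Precision τ = 1/σ² = 1/13.02² = 0.0059.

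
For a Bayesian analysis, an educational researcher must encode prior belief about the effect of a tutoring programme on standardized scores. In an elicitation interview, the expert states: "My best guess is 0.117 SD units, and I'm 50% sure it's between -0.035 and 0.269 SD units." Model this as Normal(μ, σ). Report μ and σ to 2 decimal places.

μ = 0.12, σ = 0.23

A symmetric 50% interval runs μ ± z·σ with z = 0.6745.
Half-width = 0.152, so σ = 0.152/0.6745 = 0.23.
μ is the stated best guess, 0.12.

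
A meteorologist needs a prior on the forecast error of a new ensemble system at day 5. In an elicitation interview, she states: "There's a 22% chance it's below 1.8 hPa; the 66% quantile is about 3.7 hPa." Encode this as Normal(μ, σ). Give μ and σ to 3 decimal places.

μ = 3.038, σ = 1.604

The p-quantile of Normal(μ,σ) is μ + z_p·σ, with z_{0.22} = -0.7722 and z_{0.66} = 0.4125.
Eliminate σ: μ = (z₂·x₁ − z₁·x₂)/(z₂ − z₁) = (0.4125·1.8 − (-0.7722)·3.7)/1.185 = 3.038.
Then σ = (x₂ − x₁)/(z₂ − z₁) = (3.7 − 1.8)/1.185 = 1.604.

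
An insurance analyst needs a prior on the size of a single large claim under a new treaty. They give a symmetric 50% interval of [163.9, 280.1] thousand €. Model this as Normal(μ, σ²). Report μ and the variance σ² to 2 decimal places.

A symmetric 50% interval runs μ ± z·σ with z = 0.6745.
Half-width = 58.1, so σ = 58.1/0.6745 = 86.139 and σ² = 7419.96.
μ is the interval midpoint, 222.00.

μ = 222.00, σ² = 7419.96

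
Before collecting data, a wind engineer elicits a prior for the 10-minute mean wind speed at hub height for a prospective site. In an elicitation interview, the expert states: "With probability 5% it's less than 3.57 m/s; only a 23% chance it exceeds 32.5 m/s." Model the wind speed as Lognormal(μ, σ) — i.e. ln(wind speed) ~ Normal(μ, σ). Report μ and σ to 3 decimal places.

μ ≈ 2.797, σ ≈ 0.927

If T ~ Lognormal(μ,σ) then ln T ~ Normal(μ,σ), so the p-quantile of ln T is μ + z_p·σ.
ln(3.57) = 1.273 and ln(32.5) = 3.481; z_{0.05} = -1.645, z_{0.77} = 0.7388.
σ = (3.481 − 1.273)/(0.7388 − (-1.645)) = 0.927.
μ = 1.273 − (-1.645)·0.927 = 2.797.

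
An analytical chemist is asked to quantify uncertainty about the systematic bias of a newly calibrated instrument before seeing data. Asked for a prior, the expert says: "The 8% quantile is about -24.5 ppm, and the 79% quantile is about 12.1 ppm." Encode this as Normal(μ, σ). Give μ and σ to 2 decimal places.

μ = -1.25, σ = 16.55

The p-quantile of Normal(μ,σ) is μ + z_p·σ, with z_{0.08} = -1.405 and z_{0.79} = 0.8064.
Eliminate σ: μ = (z₂·x₁ − z₁·x₂)/(z₂ − z₁) = (0.8064·-24.5 − (-1.405)·12.1)/2.211 = -1.25.
Then σ = (x₂ − x₁)/(z₂ − z₁) = (12.1 − -24.5)/2.211 = 16.55.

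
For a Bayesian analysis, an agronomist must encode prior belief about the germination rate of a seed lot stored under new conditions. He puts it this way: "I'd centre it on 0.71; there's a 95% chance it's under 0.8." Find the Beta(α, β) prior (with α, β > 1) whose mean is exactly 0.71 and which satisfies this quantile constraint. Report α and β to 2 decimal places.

α ≈ 44.12, β ≈ 18.02

With mean 0.71 fixed, write α = 0.71s, β = 0.29s where s = α+β.
Need P(θ < 0.8) = 0.95 under Beta(0.71s, 0.29s). Normal approximation: (q−m)/√(m(1−m)/s) ≈ z_{0.95} = 1.64, so s ≈ 0.71·0.29·(1.64)²/(0.8−0.71)² = 68.8.
At s = 68.8: P(θ<0.8) ≈ 0.959. Adjusting to match 0.95 gives s ≈ 62.14.
So α = 0.71·62.14 ≈ 44.12, β = 0.29·62.14 ≈ 18.02.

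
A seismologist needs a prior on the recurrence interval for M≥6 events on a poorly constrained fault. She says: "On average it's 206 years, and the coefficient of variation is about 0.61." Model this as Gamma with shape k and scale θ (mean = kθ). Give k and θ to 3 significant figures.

For Gamma(k, scale θ): mean = kθ, variance = kθ², so CV = 1/√k.
CV = 0.61, hence k = 1/CV² = 2.69.
Then θ = mean/k = 206/2.69 = 76.7.

k ≈ 2.69, θ ≈ 76.7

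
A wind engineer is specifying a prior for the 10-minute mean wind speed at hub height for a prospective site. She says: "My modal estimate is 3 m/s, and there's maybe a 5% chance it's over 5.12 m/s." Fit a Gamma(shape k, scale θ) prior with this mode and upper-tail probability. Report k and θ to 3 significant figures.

Gamma(k,θ) with k>1 has mode (k−1)θ, so θ = 3/(k−1).
Need P(X < 5.12) = 0.95 with θ tied to k this way. Start at k = 2, θ = 3: P(X<5.12) ≈ 0.509.
Too low — raise k to concentrate. Iterating converges to k ≈ 10.8.
Then θ = 3/(10.8−1) ≈ 0.307.

k ≈ 10.8, θ ≈ 0.307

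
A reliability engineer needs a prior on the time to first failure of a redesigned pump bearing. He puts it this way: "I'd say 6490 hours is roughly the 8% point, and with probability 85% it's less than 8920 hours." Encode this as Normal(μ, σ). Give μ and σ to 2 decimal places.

μ = 7888.45, σ = 995.29

The p-quantile of Normal(μ,σ) is μ + z_p·σ, with z_{0.08} = -1.405 and z_{0.85} = 1.036.
Eliminate σ: μ = (z₂·x₁ − z₁·x₂)/(z₂ − z₁) = (1.036·6490 − (-1.405)·8920)/2.442 = 7888.45.
Then σ = (x₂ − x₁)/(z₂ − z₁) = (8920 − 6490)/2.442 = 995.29.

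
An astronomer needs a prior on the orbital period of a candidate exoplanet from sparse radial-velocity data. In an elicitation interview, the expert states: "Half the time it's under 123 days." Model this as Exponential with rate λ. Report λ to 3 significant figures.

λ ≈ 0.00564

Exponential median = ln 2 / λ, so λ = ln 2 / 123.0 = 0.00564.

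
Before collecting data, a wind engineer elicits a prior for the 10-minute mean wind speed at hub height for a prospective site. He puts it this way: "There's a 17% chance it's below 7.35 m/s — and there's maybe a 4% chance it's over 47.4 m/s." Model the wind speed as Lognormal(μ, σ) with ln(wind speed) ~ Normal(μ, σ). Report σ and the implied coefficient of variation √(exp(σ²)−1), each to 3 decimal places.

σ ≈ 0.689, CV ≈ 0.780

If T ~ Lognormal(μ,σ) then ln T ~ Normal(μ,σ), so the p-quantile of ln T is μ + z_p·σ.
ln(7.35) = 1.995 and ln(47.4) = 3.859; z_{0.17} = -0.9542, z_{0.96} = 1.751.
σ = (3.859 − 1.995)/(1.751 − (-0.9542)) = 0.689.
μ = 1.995 − (-0.9542)·0.689 = 2.652.
CV = √(exp(σ²)−1) = √(exp(0.4749)−1) = 0.780.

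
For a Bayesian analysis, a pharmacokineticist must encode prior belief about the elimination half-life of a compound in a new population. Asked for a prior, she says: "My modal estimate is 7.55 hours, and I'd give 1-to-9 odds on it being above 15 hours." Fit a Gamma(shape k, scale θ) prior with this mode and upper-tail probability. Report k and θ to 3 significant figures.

Gamma(k,θ) with k>1 has mode (k−1)θ, so θ = 7.55/(k−1).
Need P(X < 15) = 0.9 with θ tied to k this way. Start at k = 2, θ = 7.55: P(X<15) ≈ 0.590.
Too low — raise k to concentrate. Iterating converges to k ≈ 5.07.
Then θ = 7.55/(5.07−1) ≈ 1.86.

k ≈ 5.07, θ ≈ 1.86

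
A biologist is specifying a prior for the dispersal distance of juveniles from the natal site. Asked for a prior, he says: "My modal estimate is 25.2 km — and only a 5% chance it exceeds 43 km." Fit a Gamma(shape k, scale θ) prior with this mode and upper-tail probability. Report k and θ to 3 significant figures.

k ≈ 10.8, θ ≈ 2.58

Gamma(k,θ) with k>1 has mode (k−1)θ, so θ = 25.2/(k−1).
Need P(X < 43) = 0.95 with θ tied to k this way. Start at k = 2, θ = 25.2: P(X<43) ≈ 0.509.
Too low — raise k to concentrate. Iterating converges to k ≈ 10.8.
Then θ = 25.2/(10.8−1) ≈ 2.58.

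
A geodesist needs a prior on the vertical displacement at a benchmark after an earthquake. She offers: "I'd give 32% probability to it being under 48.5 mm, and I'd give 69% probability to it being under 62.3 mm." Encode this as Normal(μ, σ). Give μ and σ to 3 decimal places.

For Normal(μ,σ), the p-quantile is μ + z_p·σ. Here z_{0.32} = -0.4677, z_{0.69} = 0.4959.
So 48.5 = μ − 0.4677σ and 62.3 = μ + 0.4959σ.
Subtracting: σ = (62.3 − 48.5)/(0.4959 − (-0.4677)) = 14.322.
Then μ = 48.5 − (-0.4677)·14.322 = 55.198.

μ = 55.198, σ = 14.322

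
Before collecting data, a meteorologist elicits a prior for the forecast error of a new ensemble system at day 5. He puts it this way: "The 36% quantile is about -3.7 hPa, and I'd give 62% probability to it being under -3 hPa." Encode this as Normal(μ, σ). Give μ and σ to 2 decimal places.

μ = -3.32, σ = 1.05

The p-quantile of Normal(μ,σ) is μ + z_p·σ, with z_{0.36} = -0.3585 and z_{0.62} = 0.3055.
Eliminate σ: μ = (z₂·x₁ − z₁·x₂)/(z₂ − z₁) = (0.3055·-3.7 − (-0.3585)·-3)/0.6639 = -3.32.
Then σ = (x₂ − x₁)/(z₂ − z₁) = (-3 − -3.7)/0.6639 = 1.05.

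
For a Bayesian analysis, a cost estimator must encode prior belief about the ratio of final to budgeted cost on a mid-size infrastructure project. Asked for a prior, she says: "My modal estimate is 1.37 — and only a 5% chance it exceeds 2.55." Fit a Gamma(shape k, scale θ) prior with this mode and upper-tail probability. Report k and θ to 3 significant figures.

Gamma(k,θ) with k>1 has mode (k−1)θ, so θ = 1.37/(k−1).
Need P(X < 2.55) = 0.95 with θ tied to k this way. Start at k = 2, θ = 1.37: P(X<2.55) ≈ 0.555.
Too low — raise k to concentrate. Iterating converges to k ≈ 8.21.
Then θ = 1.37/(8.21−1) ≈ 0.19.

k ≈ 8.21, θ ≈ 0.19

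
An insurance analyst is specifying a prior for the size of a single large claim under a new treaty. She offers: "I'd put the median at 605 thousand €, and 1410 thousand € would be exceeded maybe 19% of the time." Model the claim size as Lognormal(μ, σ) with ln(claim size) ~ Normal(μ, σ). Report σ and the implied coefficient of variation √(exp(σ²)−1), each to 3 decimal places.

σ ≈ 0.964, CV ≈ 1.238

If T ~ Lognormal(μ,σ) then ln T ~ Normal(μ,σ), so the p-quantile of ln T is μ + z_p·σ.
ln(605) = 6.405 and ln(1410) = 7.251; z_{0.5} = 0, z_{0.81} = 0.8779.
σ = (7.251 − 6.405)/(0.8779 − (0)) = 0.964.
μ = 6.405 − (0)·0.964 = 6.405.
CV = √(exp(σ²)−1) = √(exp(0.9289)−1) = 1.238.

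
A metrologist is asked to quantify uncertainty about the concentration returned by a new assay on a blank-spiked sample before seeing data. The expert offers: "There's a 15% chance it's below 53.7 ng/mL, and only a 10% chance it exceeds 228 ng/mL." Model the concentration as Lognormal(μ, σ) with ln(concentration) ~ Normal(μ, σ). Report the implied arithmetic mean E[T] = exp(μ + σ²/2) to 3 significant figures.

If T ~ Lognormal(μ,σ) then ln T ~ Normal(μ,σ), so the p-quantile of ln T is μ + z_p·σ.
ln(53.7) = 3.983 and ln(228) = 5.429; z_{0.15} = -1.036, z_{0.9} = 1.282.
σ = (5.429 − 3.983)/(1.282 − (-1.036)) = 0.624.
μ = 3.983 − (-1.036)·0.624 = 4.630.
E[T] = exp(μ + σ²/2) = exp(4.630 + 0.1946) = 125 ng/mL.

E[T] ≈ 125 ng/mL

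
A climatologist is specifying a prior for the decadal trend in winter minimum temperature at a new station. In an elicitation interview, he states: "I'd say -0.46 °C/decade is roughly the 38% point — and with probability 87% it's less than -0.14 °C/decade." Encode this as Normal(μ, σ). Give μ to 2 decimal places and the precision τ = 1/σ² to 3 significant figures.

μ = -0.39, τ = 20

For Normal(μ,σ), the p-quantile is μ + z_p·σ. Here z_{0.38} = -0.3055, z_{0.87} = 1.126.
So -0.46 = μ − 0.3055σ and -0.14 = μ + 1.126σ.
Subtracting: σ = (-0.14 − -0.46)/(1.126 − (-0.3055)) = 0.22.
Then μ = -0.46 − (-0.3055)·0.22 = -0.39.
Precision τ = 1/σ² = 1/0.2235² = 20.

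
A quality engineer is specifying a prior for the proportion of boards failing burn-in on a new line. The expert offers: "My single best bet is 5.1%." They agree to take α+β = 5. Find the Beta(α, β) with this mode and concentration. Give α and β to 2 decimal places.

α = 1.15, β = 3.85

For α,β > 1 the Beta mode is (α−1)/(α+β−2). With α+β = 5, the mode is (α−1)/3.
Set (α−1)/3 = 0.051 → α = 1 + 0.051·3 = 1.15.
β = 5 − α = 3.85.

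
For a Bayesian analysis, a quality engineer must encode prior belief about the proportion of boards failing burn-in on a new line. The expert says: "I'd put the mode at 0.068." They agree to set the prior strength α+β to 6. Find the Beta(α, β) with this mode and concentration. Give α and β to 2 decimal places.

For α,β > 1 the Beta mode is (α−1)/(α+β−2). With α+β = 6, the mode is (α−1)/4.
Set (α−1)/4 = 0.068 → α = 1 + 0.068·4 = 1.27.
β = 6 − α = 4.73.

α = 1.27, β = 4.73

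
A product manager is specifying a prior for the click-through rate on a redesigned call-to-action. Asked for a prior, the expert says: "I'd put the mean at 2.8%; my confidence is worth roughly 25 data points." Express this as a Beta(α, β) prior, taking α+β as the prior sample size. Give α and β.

Under the effective-sample-size interpretation, Beta(α, β) has prior mean α/(α+β) and prior sample size α+β.
So α+β = 25 and α/(α+β) = 0.028, giving α = 0.028·25 = 0.7 and β = 25 − 0.7 = 24.3.

α = 0.7, β = 24.3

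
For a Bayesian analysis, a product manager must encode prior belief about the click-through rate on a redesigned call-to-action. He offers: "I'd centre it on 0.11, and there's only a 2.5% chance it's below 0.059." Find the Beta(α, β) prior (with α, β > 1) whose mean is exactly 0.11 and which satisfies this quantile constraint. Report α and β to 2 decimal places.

With mean 0.11 fixed, write α = 0.11s, β = 0.89s where s = α+β.
Need P(θ < 0.059) = 0.025 under Beta(0.11s, 0.89s). Normal approximation: (q−m)/√(m(1−m)/s) ≈ z_{0.025} = -1.96, so s ≈ 0.11·0.89·(-1.96)²/(0.059−0.11)² = 144.6.
At s = 144.6: P(θ<0.059) ≈ 0.012. Adjusting to match 0.025 gives s ≈ 110.63.
So α = 0.11·110.63 ≈ 12.17, β = 0.89·110.63 ≈ 98.46.

α ≈ 12.17, β ≈ 98.46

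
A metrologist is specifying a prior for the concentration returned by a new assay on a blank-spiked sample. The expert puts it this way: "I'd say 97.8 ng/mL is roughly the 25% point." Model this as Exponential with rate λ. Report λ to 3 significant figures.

P(T < 97.8) = 1 − e^(−λ·97.8) = 0.25, so λ = −ln(1−0.25)/97.8 = −ln(0.75)/97.8 = 0.00294.

λ ≈ 0.00294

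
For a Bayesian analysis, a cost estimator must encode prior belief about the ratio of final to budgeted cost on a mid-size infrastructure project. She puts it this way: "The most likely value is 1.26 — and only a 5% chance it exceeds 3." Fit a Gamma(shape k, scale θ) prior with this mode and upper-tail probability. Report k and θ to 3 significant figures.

k ≈ 4.63, θ ≈ 0.347

Gamma(k,θ) with k>1 has mode (k−1)θ, so θ = 1.26/(k−1).
Need P(X < 3) = 0.95 with θ tied to k this way. Start at k = 2, θ = 1.26: P(X<3) ≈ 0.687.
Too low — raise k to concentrate. Iterating converges to k ≈ 4.63.
Then θ = 1.26/(4.63−1) ≈ 0.347.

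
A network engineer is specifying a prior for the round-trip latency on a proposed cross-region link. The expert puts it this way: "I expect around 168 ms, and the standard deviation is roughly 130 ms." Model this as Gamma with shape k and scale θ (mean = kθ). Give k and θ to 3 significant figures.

k ≈ 1.67, θ ≈ 101

For Gamma(k, scale θ): mean = kθ, variance = kθ², so CV = 1/√k.
CV = SD/mean = 130/168 = 0.7738, hence k = 1/CV² = 1.67.
Then θ = mean/k = 168/1.67 = 101.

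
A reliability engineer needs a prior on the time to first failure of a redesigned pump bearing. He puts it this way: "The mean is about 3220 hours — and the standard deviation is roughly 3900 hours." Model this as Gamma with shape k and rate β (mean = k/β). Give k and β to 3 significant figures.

For Gamma(k, rate β): mean = k/β, variance = k/β², so CV = 1/√k.
CV = SD/mean = 3900/3220 = 1.211, hence k = 1/CV² = 0.682.
Then β = k/mean = 0.682/3220 = 0.000212.

k ≈ 0.682, β ≈ 0.000212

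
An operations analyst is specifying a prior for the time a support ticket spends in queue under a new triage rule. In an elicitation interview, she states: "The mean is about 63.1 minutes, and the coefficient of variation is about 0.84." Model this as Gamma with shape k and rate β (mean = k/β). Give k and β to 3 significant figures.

k ≈ 1.42, β ≈ 0.0225

For Gamma(k, rate β): mean = k/β, variance = k/β², so CV = 1/√k.
CV = 0.84, hence k = 1/CV² = 1.42.
Then β = k/mean = 1.42/63.1 = 0.0225.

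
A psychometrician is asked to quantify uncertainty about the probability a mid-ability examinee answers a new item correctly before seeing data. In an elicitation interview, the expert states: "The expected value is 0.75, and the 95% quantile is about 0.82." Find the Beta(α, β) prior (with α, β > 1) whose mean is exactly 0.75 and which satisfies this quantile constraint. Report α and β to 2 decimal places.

α ≈ 70.43, β ≈ 23.48

With mean 0.75 fixed, write α = 0.75s, β = 0.25s where s = α+β.
Need P(θ < 0.82) = 0.95 under Beta(0.75s, 0.25s). Normal approximation: (q−m)/√(m(1−m)/s) ≈ z_{0.95} = 1.64, so s ≈ 0.75·0.25·(1.64)²/(0.82−0.75)² = 103.5.
At s = 103.5: P(θ<0.82) ≈ 0.958. Adjusting to match 0.95 gives s ≈ 93.90.
So α = 0.75·93.90 ≈ 70.43, β = 0.25·93.90 ≈ 23.48.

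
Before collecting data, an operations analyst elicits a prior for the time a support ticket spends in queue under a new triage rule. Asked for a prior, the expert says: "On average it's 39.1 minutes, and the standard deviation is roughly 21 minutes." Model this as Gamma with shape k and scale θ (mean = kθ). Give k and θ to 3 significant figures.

For Gamma(k, scale θ): mean = kθ, variance = kθ², so CV = 1/√k.
CV = SD/mean = 21/39.1 = 0.5371, hence k = 1/CV² = 3.47.
Then θ = mean/k = 39.1/3.47 = 11.3.

k ≈ 3.47, θ ≈ 11.3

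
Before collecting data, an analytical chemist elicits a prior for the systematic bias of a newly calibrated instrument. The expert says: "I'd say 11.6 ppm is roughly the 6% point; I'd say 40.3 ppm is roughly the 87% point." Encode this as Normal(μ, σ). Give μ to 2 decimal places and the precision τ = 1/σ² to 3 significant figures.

μ = 28.24, τ = 0.00873

For Normal(μ,σ), the p-quantile is μ + z_p·σ. Here z_{0.06} = -1.555, z_{0.87} = 1.126.
So 11.6 = μ − 1.555σ and 40.3 = μ + 1.126σ.
Subtracting: σ = (40.3 − 11.6)/(1.126 − (-1.555)) = 10.70.
Then μ = 11.6 − (-1.555)·10.70 = 28.24.
Precision τ = 1/σ² = 1/10.7² = 0.00873.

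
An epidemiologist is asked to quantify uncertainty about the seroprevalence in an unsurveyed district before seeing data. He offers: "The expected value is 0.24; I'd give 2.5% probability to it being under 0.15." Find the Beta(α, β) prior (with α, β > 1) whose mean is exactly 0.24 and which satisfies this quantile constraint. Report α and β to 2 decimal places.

α ≈ 17.57, β ≈ 55.63

With mean 0.24 fixed, write α = 0.24s, β = 0.76s where s = α+β.
Need P(θ < 0.15) = 0.025 under Beta(0.24s, 0.76s). Normal approximation: (q−m)/√(m(1−m)/s) ≈ z_{0.025} = -1.96, so s ≈ 0.24·0.76·(-1.96)²/(0.15−0.24)² = 86.5.
At s = 86.5: P(θ<0.15) ≈ 0.016. Adjusting to match 0.025 gives s ≈ 73.20.
So α = 0.24·73.20 ≈ 17.57, β = 0.76·73.20 ≈ 55.63.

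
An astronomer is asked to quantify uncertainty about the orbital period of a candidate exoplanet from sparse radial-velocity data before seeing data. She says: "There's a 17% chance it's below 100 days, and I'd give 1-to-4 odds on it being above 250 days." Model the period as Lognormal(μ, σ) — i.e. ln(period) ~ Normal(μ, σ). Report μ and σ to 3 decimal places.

If T ~ Lognormal(μ,σ) then ln T ~ Normal(μ,σ), so the p-quantile of ln T is μ + z_p·σ.
ln(100) = 4.605 and ln(250) = 5.521; z_{0.17} = -0.9542, z_{0.8} = 0.8416.
σ = (5.521 − 4.605)/(0.8416 − (-0.9542)) = 0.510.
μ = 4.605 − (-0.9542)·0.510 = 5.092.

μ ≈ 5.092, σ ≈ 0.510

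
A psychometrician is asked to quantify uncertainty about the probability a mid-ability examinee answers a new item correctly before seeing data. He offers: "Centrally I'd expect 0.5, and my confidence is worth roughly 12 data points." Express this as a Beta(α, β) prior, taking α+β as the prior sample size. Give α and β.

Under the effective-sample-size interpretation, Beta(α, β) has prior mean α/(α+β) and prior sample size α+β.
So α+β = 12 and α/(α+β) = 0.5, giving α = 0.5·12 = 6 and β = 12 − 6 = 6.

α = 6, β = 6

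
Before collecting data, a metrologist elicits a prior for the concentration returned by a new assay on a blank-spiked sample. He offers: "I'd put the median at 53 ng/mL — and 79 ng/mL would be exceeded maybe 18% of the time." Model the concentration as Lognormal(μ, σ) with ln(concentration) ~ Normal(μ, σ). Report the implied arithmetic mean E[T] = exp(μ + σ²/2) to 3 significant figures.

E[T] ≈ 58.3 ng/mL

If T ~ Lognormal(μ,σ) then ln T ~ Normal(μ,σ), so the p-quantile of ln T is μ + z_p·σ.
ln(53) = 3.97 and ln(79) = 4.369; z_{0.5} = 0, z_{0.82} = 0.9154.
σ = (4.369 − 3.97)/(0.9154 − (0)) = 0.436.
μ = 3.97 − (0)·0.436 = 3.970.
E[T] = exp(μ + σ²/2) = exp(3.970 + 0.0951) = 58.3 ng/mL.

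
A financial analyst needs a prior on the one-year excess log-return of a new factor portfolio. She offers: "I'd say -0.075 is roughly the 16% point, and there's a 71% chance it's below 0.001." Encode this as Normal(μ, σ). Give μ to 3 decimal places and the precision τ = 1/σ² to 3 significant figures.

μ = -0.026, τ = 415

The p-quantile of Normal(μ,σ) is μ + z_p·σ, with z_{0.16} = -0.9945 and z_{0.71} = 0.5534.
Eliminate σ: μ = (z₂·x₁ − z₁·x₂)/(z₂ − z₁) = (0.5534·-0.075 − (-0.9945)·0.001)/1.548 = -0.026.
Then σ = (x₂ − x₁)/(z₂ − z₁) = (0.001 − -0.075)/1.548 = 0.049.
Precision τ = 1/σ² = 1/0.0491² = 415.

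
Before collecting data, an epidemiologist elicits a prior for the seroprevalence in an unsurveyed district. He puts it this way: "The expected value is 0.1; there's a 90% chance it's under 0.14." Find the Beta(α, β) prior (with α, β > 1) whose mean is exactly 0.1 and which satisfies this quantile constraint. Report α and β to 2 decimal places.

With mean 0.1 fixed, write α = 0.1s, β = 0.9s where s = α+β.
Need P(θ < 0.14) = 0.9 under Beta(0.1s, 0.9s). Normal approximation: (q−m)/√(m(1−m)/s) ≈ z_{0.9} = 1.28, so s ≈ 0.1·0.9·(1.28)²/(0.14−0.1)² = 92.4.
At s = 92.4: P(θ<0.14) ≈ 0.894. Adjusting to match 0.9 gives s ≈ 98.59.
So α = 0.1·98.59 ≈ 9.86, β = 0.9·98.59 ≈ 88.73.

α ≈ 9.86, β ≈ 88.73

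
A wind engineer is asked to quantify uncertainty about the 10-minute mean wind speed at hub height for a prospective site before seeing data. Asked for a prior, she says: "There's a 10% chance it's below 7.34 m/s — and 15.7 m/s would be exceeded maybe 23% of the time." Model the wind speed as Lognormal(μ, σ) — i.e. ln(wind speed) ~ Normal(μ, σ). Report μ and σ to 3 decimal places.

If T ~ Lognormal(μ,σ) then ln T ~ Normal(μ,σ), so the p-quantile of ln T is μ + z_p·σ.
ln(7.34) = 1.993 and ln(15.7) = 2.754; z_{0.1} = -1.282, z_{0.77} = 0.7388.
σ = (2.754 − 1.993)/(0.7388 − (-1.282)) = 0.376.
μ = 1.993 − (-1.282)·0.376 = 2.476.

μ ≈ 2.476, σ ≈ 0.376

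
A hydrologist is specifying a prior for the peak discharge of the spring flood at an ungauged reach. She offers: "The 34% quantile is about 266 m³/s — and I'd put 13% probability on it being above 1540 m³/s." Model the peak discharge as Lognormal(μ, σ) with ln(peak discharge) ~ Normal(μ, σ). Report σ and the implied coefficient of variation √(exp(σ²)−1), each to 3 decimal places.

σ ≈ 1.141, CV ≈ 1.636

If T ~ Lognormal(μ,σ) then ln T ~ Normal(μ,σ), so the p-quantile of ln T is μ + z_p·σ.
ln(266) = 5.583 and ln(1540) = 7.34; z_{0.34} = -0.4125, z_{0.87} = 1.126.
σ = (7.34 − 5.583)/(1.126 − (-0.4125)) = 1.141.
μ = 5.583 − (-0.4125)·1.141 = 6.054.
CV = √(exp(σ²)−1) = √(exp(1.3022)−1) = 1.636.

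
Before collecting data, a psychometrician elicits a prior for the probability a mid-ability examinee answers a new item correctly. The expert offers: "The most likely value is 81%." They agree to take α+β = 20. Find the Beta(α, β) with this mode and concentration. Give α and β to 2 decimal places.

α = 15.58, β = 4.42

For α,β > 1 the Beta mode is (α−1)/(α+β−2). With α+β = 20, the mode is (α−1)/18.
Set (α−1)/18 = 0.81 → α = 1 + 0.81·18 = 15.58.
β = 20 − α = 4.42.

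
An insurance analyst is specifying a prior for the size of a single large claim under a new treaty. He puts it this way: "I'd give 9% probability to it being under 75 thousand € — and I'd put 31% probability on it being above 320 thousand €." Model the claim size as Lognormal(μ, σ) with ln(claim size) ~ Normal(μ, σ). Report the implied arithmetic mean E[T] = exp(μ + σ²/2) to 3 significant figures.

If T ~ Lognormal(μ,σ) then ln T ~ Normal(μ,σ), so the p-quantile of ln T is μ + z_p·σ.
ln(75) = 4.317 and ln(320) = 5.768; z_{0.09} = -1.341, z_{0.69} = 0.4959.
σ = (5.768 − 4.317)/(0.4959 − (-1.341)) = 0.790.
μ = 4.317 − (-1.341)·0.790 = 5.377.
E[T] = exp(μ + σ²/2) = exp(5.377 + 0.3120) = 295 thousand €.

E[T] ≈ 295 thousand €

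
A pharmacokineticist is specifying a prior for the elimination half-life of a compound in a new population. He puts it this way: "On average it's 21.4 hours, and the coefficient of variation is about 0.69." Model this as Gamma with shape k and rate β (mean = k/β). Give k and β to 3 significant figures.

k ≈ 2.1, β ≈ 0.0981

For Gamma(k, rate β): mean = k/β, variance = k/β², so CV = 1/√k.
CV = 0.69, hence k = 1/CV² = 2.1.
Then β = k/mean = 2.1/21.4 = 0.0981.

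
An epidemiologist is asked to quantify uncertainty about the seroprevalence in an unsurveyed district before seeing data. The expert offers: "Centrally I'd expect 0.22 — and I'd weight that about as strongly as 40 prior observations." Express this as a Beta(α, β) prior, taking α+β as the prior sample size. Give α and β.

Under the effective-sample-size interpretation, Beta(α, β) has prior mean α/(α+β) and prior sample size α+β.
So α+β = 40 and α/(α+β) = 0.22, giving α = 0.22·40 = 8.8 and β = 40 − 8.8 = 31.2.

α = 8.8, β = 31.2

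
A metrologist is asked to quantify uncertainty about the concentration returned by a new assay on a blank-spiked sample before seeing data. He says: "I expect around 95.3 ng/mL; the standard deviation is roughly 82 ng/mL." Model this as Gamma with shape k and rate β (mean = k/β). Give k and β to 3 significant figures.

k ≈ 1.35, β ≈ 0.0142

For Gamma(k, rate β): mean = k/β, variance = k/β², so CV = 1/√k.
CV = SD/mean = 82/95.3 = 0.8604, hence k = 1/CV² = 1.35.
Then β = k/mean = 1.35/95.3 = 0.0142.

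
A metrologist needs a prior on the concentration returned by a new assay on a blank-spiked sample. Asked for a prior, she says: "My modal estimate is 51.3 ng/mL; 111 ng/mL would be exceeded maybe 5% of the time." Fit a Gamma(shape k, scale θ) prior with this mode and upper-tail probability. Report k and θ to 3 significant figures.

Gamma(k,θ) with k>1 has mode (k−1)θ, so θ = 51.3/(k−1).
Need P(X < 111) = 0.95 with θ tied to k this way. Start at k = 2, θ = 51.3: P(X<111) ≈ 0.637.
Too low — raise k to concentrate. Iterating converges to k ≈ 5.62.
Then θ = 51.3/(5.62−1) ≈ 11.1.

k ≈ 5.62, θ ≈ 11.1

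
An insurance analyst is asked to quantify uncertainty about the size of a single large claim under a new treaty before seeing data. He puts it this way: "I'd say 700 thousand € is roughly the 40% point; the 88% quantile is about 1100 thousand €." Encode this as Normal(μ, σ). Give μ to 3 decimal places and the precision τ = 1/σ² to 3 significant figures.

μ = 770.949, τ = 1.28e-05

The p-quantile of Normal(μ,σ) is μ + z_p·σ, with z_{0.4} = -0.2533 and z_{0.88} = 1.175.
Eliminate σ: μ = (z₂·x₁ − z₁·x₂)/(z₂ − z₁) = (1.175·700 − (-0.2533)·1100)/1.428 = 770.949.
Then σ = (x₂ − x₁)/(z₂ − z₁) = (1100 − 700)/1.428 = 280.047.
Precision τ = 1/σ² = 1/280² = 1.28e-05.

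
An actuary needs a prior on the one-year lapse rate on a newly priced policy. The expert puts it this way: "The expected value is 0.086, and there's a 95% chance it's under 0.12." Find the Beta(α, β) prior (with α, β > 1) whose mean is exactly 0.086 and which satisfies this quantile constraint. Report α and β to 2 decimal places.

With mean 0.086 fixed, write α = 0.086s, β = 0.914s where s = α+β.
Need P(θ < 0.12) = 0.95 under Beta(0.086s, 0.914s). Normal approximation: (q−m)/√(m(1−m)/s) ≈ z_{0.95} = 1.64, so s ≈ 0.086·0.914·(1.64)²/(0.12−0.086)² = 184.0.
At s = 184.0: P(θ<0.12) ≈ 0.940. Adjusting to match 0.95 gives s ≈ 208.17.
So α = 0.086·208.17 ≈ 17.90, β = 0.914·208.17 ≈ 190.27.

α ≈ 17.90, β ≈ 190.27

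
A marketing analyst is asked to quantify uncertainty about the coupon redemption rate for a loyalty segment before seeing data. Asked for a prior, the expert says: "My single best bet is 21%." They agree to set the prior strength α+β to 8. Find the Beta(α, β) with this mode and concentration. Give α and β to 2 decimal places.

α = 2.26, β = 5.74

For α,β > 1 the Beta mode is (α−1)/(α+β−2). With α+β = 8, the mode is (α−1)/6.
Set (α−1)/6 = 0.21 → α = 1 + 0.21·6 = 2.26.
β = 8 − α = 5.74.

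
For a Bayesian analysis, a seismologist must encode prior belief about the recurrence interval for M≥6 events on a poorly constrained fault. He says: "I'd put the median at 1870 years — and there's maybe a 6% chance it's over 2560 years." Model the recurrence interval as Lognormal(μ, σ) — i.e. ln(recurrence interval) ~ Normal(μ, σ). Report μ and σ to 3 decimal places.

μ ≈ 7.534, σ ≈ 0.202

If T ~ Lognormal(μ,σ) then ln T ~ Normal(μ,σ), so the p-quantile of ln T is μ + z_p·σ.
ln(1870) = 7.534 and ln(2560) = 7.848; z_{0.5} = 0, z_{0.94} = 1.555.
σ = (7.848 − 7.534)/(1.555 − (0)) = 0.202.
μ = 7.534 − (0)·0.202 = 7.534.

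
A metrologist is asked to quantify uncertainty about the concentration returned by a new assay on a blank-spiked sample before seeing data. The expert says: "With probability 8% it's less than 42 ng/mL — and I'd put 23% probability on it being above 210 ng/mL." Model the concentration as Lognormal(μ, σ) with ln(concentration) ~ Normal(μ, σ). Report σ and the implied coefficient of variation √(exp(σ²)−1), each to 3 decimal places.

σ ≈ 0.751, CV ≈ 0.870

If T ~ Lognormal(μ,σ) then ln T ~ Normal(μ,σ), so the p-quantile of ln T is μ + z_p·σ.
ln(42) = 3.738 and ln(210) = 5.347; z_{0.08} = -1.405, z_{0.77} = 0.7388.
σ = (5.347 − 3.738)/(0.7388 − (-1.405)) = 0.751.
μ = 3.738 − (-1.405)·0.751 = 4.792.
CV = √(exp(σ²)−1) = √(exp(0.5635)−1) = 0.870.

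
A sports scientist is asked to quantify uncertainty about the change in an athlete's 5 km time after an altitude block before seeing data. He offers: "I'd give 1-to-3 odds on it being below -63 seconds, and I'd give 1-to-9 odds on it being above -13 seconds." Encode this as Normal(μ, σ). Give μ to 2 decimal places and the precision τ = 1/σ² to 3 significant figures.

μ = -45.76, τ = 0.00153

The p-quantile of Normal(μ,σ) is μ + z_p·σ, with z_{0.25} = -0.6745 and z_{0.9} = 1.282.
Eliminate σ: μ = (z₂·x₁ − z₁·x₂)/(z₂ − z₁) = (1.282·-63 − (-0.6745)·-13)/1.956 = -45.76.
Then σ = (x₂ − x₁)/(z₂ − z₁) = (-13 − -63)/1.956 = 25.56.
Precision τ = 1/σ² = 1/25.56² = 0.00153.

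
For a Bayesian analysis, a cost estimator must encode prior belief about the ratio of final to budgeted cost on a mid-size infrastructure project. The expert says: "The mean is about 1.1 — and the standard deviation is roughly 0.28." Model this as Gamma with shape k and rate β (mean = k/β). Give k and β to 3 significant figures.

For Gamma(k, rate β): mean = k/β, variance = k/β², so CV = 1/√k.
CV = SD/mean = 0.28/1.1 = 0.2545, hence k = 1/CV² = 15.4.
Then β = k/mean = 15.4/1.1 = 14.

k ≈ 15.4, β ≈ 14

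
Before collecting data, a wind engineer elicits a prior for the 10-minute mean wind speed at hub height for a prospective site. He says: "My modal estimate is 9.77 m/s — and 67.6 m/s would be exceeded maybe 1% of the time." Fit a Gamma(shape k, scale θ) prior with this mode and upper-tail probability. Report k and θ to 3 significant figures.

Gamma(k,θ) with k>1 has mode (k−1)θ, so θ = 9.77/(k−1).
Need P(X < 67.6) = 0.99 with θ tied to k this way. Start at k = 2, θ = 9.77: P(X<67.6) ≈ 0.992.
Too high — lower k to spread out. Iterating converges to k ≈ 1.94.
Then θ = 9.77/(1.94−1) ≈ 10.3.

k ≈ 1.94, θ ≈ 10.3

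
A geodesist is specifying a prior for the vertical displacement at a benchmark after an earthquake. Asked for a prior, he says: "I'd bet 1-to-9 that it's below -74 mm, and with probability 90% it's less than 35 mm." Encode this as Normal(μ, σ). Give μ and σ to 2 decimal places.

The p-quantile of Normal(μ,σ) is μ + z_p·σ, with z_{0.1} = -1.282 and z_{0.9} = 1.282.
Eliminate σ: μ = (z₂·x₁ − z₁·x₂)/(z₂ − z₁) = (1.282·-74 − (-1.282)·35)/2.563 = -19.50.
Then σ = (x₂ − x₁)/(z₂ − z₁) = (35 − -74)/2.563 = 42.53.

μ = -19.50, σ = 42.53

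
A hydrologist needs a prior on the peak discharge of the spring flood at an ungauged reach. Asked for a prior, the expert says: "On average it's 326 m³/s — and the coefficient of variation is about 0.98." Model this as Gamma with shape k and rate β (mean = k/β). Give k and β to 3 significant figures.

For Gamma(k, rate β): mean = k/β, variance = k/β², so CV = 1/√k.
CV = 0.98, hence k = 1/CV² = 1.04.
Then β = k/mean = 1.04/326 = 0.00319.

k ≈ 1.04, β ≈ 0.00319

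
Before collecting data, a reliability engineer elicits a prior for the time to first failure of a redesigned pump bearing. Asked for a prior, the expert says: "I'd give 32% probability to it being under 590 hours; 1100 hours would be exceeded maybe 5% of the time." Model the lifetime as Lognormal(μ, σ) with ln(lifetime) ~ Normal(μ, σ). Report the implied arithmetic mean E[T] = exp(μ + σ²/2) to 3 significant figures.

If T ~ Lognormal(μ,σ) then ln T ~ Normal(μ,σ), so the p-quantile of ln T is μ + z_p·σ.
ln(590) = 6.38 and ln(1100) = 7.003; z_{0.32} = -0.4677, z_{0.95} = 1.645.
σ = (7.003 − 6.38)/(1.645 − (-0.4677)) = 0.295.
μ = 6.38 − (-0.4677)·0.295 = 6.518.
E[T] = exp(μ + σ²/2) = exp(6.518 + 0.0435) = 707 hours.

E[T] ≈ 707 hours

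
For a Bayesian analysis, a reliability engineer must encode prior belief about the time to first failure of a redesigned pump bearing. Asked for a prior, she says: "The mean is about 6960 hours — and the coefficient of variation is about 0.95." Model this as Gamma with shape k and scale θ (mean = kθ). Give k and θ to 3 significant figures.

For Gamma(k, scale θ): mean = kθ, variance = kθ², so CV = 1/√k.
CV = 0.95, hence k = 1/CV² = 1.11.
Then θ = mean/k = 6960/1.11 = 6280.

k ≈ 1.11, θ ≈ 6280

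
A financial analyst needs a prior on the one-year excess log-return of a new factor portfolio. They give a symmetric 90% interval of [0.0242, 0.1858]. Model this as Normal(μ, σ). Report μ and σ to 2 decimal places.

μ = 0.10, σ = 0.05

A symmetric 90% interval runs μ ± z·σ with z = 1.645.
Half-width = 0.0808, so σ = 0.0808/1.645 = 0.05.
μ is the interval midpoint, 0.10.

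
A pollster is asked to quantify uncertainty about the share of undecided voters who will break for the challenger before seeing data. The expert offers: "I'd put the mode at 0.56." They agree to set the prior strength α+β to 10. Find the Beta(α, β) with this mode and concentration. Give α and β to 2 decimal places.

α = 5.48, β = 4.52

For α,β > 1 the Beta mode is (α−1)/(α+β−2). With α+β = 10, the mode is (α−1)/8.
Set (α−1)/8 = 0.56 → α = 1 + 0.56·8 = 5.48.
β = 10 − α = 4.52.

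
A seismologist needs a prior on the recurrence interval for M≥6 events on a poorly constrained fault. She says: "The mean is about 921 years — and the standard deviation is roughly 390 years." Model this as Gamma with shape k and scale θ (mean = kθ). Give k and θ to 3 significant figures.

k ≈ 5.58, θ ≈ 165

For Gamma(k, scale θ): mean = kθ, variance = kθ², so CV = 1/√k.
CV = SD/mean = 390/921 = 0.4235, hence k = 1/CV² = 5.58.
Then θ = mean/k = 921/5.58 = 165.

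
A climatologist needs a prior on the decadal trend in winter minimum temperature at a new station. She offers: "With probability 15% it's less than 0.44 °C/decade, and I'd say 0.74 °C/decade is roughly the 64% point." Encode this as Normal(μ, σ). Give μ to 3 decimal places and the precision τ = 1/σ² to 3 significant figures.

The p-quantile of Normal(μ,σ) is μ + z_p·σ, with z_{0.15} = -1.036 and z_{0.64} = 0.3585.
Eliminate σ: μ = (z₂·x₁ − z₁·x₂)/(z₂ − z₁) = (0.3585·0.44 − (-1.036)·0.74)/1.395 = 0.663.
Then σ = (x₂ − x₁)/(z₂ − z₁) = (0.74 − 0.44)/1.395 = 0.215.
Precision τ = 1/σ² = 1/0.2151² = 21.6.

μ = 0.663, τ = 21.6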